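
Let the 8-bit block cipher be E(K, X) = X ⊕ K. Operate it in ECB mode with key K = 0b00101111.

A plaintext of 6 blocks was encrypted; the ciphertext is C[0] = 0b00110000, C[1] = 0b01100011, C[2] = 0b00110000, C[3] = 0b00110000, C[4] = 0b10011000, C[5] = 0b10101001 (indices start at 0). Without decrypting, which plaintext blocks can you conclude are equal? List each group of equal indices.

P[0] = P[2] = P[3]

ECB encrypts each block independently with the same key, so equal ciphertext blocks imply equal plaintext blocks.
C[0] = C[2] = C[3] = 0b00110000, so P[0] = P[2] = P[3].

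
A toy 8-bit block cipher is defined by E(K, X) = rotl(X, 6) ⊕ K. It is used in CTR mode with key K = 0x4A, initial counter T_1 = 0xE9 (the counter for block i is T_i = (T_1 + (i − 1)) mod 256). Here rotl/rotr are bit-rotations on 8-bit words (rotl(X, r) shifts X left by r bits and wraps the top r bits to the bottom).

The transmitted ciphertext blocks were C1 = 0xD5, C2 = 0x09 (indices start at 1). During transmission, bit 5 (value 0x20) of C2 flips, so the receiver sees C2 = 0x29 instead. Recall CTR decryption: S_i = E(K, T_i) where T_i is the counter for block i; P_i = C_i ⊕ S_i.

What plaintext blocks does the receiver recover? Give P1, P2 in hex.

Only C2 changed, to 0x29. In CTR, a change in C_i flips the same bit in P_i only; the keystream is unaffected. Decrypting the received ciphertext:
P1: T = 0xE9, S = E(K, T) = 0x30; 0xD5 ⊕ 0x30 = 0xE5.
P2: T = 0xEA, S = E(K, T) = 0xF0; 0x29 ⊕ 0xF0 = 0xD9.
Blocks that differ from the original plaintext: P2.

P1 = 0xE5, P2 = 0xD9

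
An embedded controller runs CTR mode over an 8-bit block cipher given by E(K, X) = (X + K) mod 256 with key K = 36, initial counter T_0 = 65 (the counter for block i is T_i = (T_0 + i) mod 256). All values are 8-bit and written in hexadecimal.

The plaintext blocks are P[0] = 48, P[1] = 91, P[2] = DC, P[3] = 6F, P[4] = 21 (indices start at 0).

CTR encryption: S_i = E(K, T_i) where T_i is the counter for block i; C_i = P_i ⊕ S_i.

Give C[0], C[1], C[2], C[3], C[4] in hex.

C[0]: T = 65, S = E(K, T) = 9B; 48 ⊕ 9B = D3.
C[1]: T = 66, S = E(K, T) = 9C; 91 ⊕ 9C = 0D.
C[2]: T = 67, S = E(K, T) = 9D; DC ⊕ 9D = 41.
C[3]: T = 68, S = E(K, T) = 9E; 6F ⊕ 9E = F1.
C[4]: T = 69, S = E(K, T) = 9F; 21 ⊕ 9F = BE.

C[0] = D3, C[1] = 0D, C[2] = 41, C[3] = F1, C[4] = BE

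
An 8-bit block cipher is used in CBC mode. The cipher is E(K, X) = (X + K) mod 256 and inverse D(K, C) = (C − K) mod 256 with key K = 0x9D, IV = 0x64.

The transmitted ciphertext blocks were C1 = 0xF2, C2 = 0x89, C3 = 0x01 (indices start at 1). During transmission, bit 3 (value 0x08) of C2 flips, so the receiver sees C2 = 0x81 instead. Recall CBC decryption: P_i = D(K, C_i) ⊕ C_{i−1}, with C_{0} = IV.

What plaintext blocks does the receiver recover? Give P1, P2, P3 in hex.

Only C2 changed, to 0x81. In CBC, a change in C_i garbles P_i and flips the same bit in P_{i+1}. Decrypting the received ciphertext:
P1: D(K, 0xF2) = 0x55; 0x55 ⊕ 0x64 = 0x31.
P2: D(K, 0x81) = 0xE4; 0xE4 ⊕ 0xF2 = 0x16.
P3: D(K, 0x01) = 0x64; 0x64 ⊕ 0x81 = 0xE5.
Blocks that differ from the original plaintext: P2, P3.

P1 = 0x31, P2 = 0x16, P3 = 0xE5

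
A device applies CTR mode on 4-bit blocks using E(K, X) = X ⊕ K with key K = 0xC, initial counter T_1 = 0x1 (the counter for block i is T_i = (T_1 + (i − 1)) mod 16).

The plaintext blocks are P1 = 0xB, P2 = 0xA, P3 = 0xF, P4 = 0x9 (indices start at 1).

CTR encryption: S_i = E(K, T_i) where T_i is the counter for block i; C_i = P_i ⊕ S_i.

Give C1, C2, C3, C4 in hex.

C1 = 0x6, C2 = 0x4, C3 = 0x0, C4 = 0x1

C1: T = 0x1, S = E(K, T) = 0xD; 0xB ⊕ 0xD = 0x6.
C2: T = 0x2, S = E(K, T) = 0xE; 0xA ⊕ 0xE = 0x4.
C3: T = 0x3, S = E(K, T) = 0xF; 0xF ⊕ 0xF = 0x0.
C4: T = 0x4, S = E(K, T) = 0x8; 0x9 ⊕ 0x8 = 0x1.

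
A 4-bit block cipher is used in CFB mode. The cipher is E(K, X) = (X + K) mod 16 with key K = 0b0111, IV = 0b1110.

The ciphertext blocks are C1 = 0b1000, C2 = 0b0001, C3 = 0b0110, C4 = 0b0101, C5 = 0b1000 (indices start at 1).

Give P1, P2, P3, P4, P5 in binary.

CFB decryption: P_i = C_i ⊕ E(K, C_{i−1}), with C_{0} = IV.
P1: E(K, 0b1110) = 0b0101; 0b1000 ⊕ 0b0101 = 0b1101.
P2: E(K, 0b1000) = 0b1111; 0b0001 ⊕ 0b1111 = 0b1110.
P3: E(K, 0b0001) = 0b1000; 0b0110 ⊕ 0b1000 = 0b1110.
P4: E(K, 0b0110) = 0b1101; 0b0101 ⊕ 0b1101 = 0b1000.
P5: E(K, 0b0101) = 0b1100; 0b1000 ⊕ 0b1100 = 0b0100.

P1 = 0b1101, P2 = 0b1110, P3 = 0b1110, P4 = 0b1000, P5 = 0b0100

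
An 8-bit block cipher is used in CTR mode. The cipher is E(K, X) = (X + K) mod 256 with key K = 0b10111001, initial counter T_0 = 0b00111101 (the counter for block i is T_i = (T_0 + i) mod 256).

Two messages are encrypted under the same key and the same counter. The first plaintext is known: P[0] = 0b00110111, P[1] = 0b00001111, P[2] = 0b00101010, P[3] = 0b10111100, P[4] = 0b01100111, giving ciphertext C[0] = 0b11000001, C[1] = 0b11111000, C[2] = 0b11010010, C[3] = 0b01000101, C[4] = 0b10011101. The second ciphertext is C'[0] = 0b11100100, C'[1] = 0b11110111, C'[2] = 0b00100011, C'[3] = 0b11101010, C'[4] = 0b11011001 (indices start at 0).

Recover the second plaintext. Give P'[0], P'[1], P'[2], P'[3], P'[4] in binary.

In CTR with a reused counter, both messages share the same keystream S_i, so C_i ⊕ C'_i = P_i ⊕ P'_i and thus P'_i = P_i ⊕ C_i ⊕ C'_i.
P'[0]: 0b00110111 ⊕ 0b11000001 ⊕ 0b11100100 = 0b00010010.
P'[1]: 0b00001111 ⊕ 0b11111000 ⊕ 0b11110111 = 0b00000000.
P'[2]: 0b00101010 ⊕ 0b11010010 ⊕ 0b00100011 = 0b11011011.
P'[3]: 0b10111100 ⊕ 0b01000101 ⊕ 0b11101010 = 0b00010011.
P'[4]: 0b01100111 ⊕ 0b10011101 ⊕ 0b11011001 = 0b00100011.

P'[0] = 0b00010010, P'[1] = 0b00000000, P'[2] = 0b11011011, P'[3] = 0b00010011, P'[4] = 0b00100011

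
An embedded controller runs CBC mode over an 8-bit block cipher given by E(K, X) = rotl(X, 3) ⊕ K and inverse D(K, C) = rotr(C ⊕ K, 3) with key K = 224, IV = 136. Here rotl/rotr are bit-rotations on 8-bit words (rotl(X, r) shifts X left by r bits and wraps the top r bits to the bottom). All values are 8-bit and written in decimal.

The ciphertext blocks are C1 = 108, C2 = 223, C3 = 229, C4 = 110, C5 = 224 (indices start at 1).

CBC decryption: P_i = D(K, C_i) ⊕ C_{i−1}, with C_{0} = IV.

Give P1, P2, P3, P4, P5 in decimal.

P1: D(K, 108) = 145; 145 ⊕ 136 = 25.
P2: D(K, 223) = 231; 231 ⊕ 108 = 139.
P3: D(K, 229) = 160; 160 ⊕ 223 = 127.
P4: D(K, 110) = 209; 209 ⊕ 229 = 52.
P5: D(K, 224) = 0; 0 ⊕ 110 = 110.

P1 = 25, P2 = 139, P3 = 127, P4 = 52, P5 = 110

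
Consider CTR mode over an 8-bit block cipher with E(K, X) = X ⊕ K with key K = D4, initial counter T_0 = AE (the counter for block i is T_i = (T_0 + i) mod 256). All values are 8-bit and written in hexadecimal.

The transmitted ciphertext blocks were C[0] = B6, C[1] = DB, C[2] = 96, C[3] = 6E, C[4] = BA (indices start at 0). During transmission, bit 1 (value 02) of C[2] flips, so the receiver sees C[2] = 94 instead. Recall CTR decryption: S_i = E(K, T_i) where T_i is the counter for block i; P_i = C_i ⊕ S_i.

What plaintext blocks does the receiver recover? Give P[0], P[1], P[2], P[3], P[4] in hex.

Only C[2] changed, to 94. In CTR, a change in C_i flips the same bit in P_i only; the keystream is unaffected. Decrypting the received ciphertext:
P[0]: T = AE, S = E(K, T) = 7A; B6 ⊕ 7A = CC.
P[1]: T = AF, S = E(K, T) = 7B; DB ⊕ 7B = A0.
P[2]: T = B0, S = E(K, T) = 64; 94 ⊕ 64 = F0.
P[3]: T = B1, S = E(K, T) = 65; 6E ⊕ 65 = 0B.
P[4]: T = B2, S = E(K, T) = 66; BA ⊕ 66 = DC.
Blocks that differ from the original plaintext: P[2].

P[0] = CC, P[1] = A0, P[2] = F0, P[3] = 0B, P[4] = DC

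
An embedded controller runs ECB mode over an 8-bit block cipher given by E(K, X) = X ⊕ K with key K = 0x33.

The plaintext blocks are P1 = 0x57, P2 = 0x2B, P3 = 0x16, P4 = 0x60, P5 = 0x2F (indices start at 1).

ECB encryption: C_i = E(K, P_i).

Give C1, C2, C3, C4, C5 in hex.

C1: E(K, 0x57) = 0x64.
C2: E(K, 0x2B) = 0x18.
C3: E(K, 0x16) = 0x25.
C4: E(K, 0x60) = 0x53.
C5: E(K, 0x2F) = 0x1C.

C1 = 0x64, C2 = 0x18, C3 = 0x25, C4 = 0x53, C5 = 0x1C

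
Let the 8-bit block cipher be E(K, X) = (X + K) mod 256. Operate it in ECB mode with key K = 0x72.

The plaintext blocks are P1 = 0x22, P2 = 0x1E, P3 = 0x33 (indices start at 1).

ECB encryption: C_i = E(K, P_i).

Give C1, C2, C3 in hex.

C1 = 0x94, C2 = 0x90, C3 = 0xA5

C1: E(K, 0x22) = 0x94.
C2: E(K, 0x1E) = 0x90.
C3: E(K, 0x33) = 0xA5.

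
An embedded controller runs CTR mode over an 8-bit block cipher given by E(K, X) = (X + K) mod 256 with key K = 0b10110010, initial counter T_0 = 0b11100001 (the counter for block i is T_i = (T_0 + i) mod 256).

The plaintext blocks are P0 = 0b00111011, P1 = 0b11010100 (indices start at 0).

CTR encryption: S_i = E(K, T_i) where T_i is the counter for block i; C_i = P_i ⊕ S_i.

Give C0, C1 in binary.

C0: T = 0b11100001, S = E(K, T) = 0b10010011; 0b00111011 ⊕ 0b10010011 = 0b10101000.
C1: T = 0b11100010, S = E(K, T) = 0b10010100; 0b11010100 ⊕ 0b10010100 = 0b01000000.

C0 = 0b10101000, C1 = 0b01000000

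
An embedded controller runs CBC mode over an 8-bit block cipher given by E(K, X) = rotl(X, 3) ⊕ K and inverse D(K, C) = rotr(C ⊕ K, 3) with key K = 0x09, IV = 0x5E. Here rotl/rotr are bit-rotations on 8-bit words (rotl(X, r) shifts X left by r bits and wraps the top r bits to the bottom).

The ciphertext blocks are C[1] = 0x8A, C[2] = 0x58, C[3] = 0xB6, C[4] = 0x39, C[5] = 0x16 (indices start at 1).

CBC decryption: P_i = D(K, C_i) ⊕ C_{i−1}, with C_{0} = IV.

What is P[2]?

P[2]: D(K, 0x58) = 0x2A; 0x2A ⊕ 0x8A = 0xA0.

P[2] = 0xA0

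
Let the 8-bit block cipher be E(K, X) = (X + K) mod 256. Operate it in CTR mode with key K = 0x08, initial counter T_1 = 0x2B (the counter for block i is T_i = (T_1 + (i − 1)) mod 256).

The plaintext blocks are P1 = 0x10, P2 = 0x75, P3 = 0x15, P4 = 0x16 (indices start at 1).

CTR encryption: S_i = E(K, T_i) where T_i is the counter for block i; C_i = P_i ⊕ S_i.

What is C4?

C1: T = 0x2B, S = E(K, T) = 0x33; 0x10 ⊕ 0x33 = 0x23.
C2: T = 0x2C, S = E(K, T) = 0x34; 0x75 ⊕ 0x34 = 0x41.
C3: T = 0x2D, S = E(K, T) = 0x35; 0x15 ⊕ 0x35 = 0x20.
C4: T = 0x2E, S = E(K, T) = 0x36; 0x16 ⊕ 0x36 = 0x20.

C4 = 0x20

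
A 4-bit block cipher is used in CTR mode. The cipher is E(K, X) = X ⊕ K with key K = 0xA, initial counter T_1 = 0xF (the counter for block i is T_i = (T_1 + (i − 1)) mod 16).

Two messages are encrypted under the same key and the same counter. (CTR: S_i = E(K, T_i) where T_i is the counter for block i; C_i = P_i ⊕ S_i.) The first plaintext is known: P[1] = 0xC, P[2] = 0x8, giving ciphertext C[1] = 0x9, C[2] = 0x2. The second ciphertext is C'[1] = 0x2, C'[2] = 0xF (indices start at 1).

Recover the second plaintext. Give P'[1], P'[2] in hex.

In CTR with a reused counter, both messages share the same keystream S_i, so C_i ⊕ C'_i = P_i ⊕ P'_i and thus P'_i = P_i ⊕ C_i ⊕ C'_i.
P'[1]: 0xC ⊕ 0x9 ⊕ 0x2 = 0x7.
P'[2]: 0x8 ⊕ 0x2 ⊕ 0xF = 0x5.

P'[1] = 0x7, P'[2] = 0x5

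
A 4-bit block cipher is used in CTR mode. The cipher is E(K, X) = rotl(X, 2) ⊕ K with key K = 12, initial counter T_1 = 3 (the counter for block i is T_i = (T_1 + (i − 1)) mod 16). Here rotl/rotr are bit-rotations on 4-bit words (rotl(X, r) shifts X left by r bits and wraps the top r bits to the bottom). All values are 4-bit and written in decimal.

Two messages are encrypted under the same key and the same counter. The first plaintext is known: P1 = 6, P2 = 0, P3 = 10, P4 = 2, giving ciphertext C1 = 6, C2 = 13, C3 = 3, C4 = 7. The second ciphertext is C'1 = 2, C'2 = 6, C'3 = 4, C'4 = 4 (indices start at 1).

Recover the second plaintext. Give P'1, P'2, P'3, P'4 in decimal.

In CTR with a reused counter, both messages share the same keystream S_i, so C_i ⊕ C'_i = P_i ⊕ P'_i and thus P'_i = P_i ⊕ C_i ⊕ C'_i.
P'1: 6 ⊕ 6 ⊕ 2 = 2.
P'2: 0 ⊕ 13 ⊕ 6 = 11.
P'3: 10 ⊕ 3 ⊕ 4 = 13.
P'4: 2 ⊕ 7 ⊕ 4 = 1.

P'1 = 2, P'2 = 11, P'3 = 13, P'4 = 1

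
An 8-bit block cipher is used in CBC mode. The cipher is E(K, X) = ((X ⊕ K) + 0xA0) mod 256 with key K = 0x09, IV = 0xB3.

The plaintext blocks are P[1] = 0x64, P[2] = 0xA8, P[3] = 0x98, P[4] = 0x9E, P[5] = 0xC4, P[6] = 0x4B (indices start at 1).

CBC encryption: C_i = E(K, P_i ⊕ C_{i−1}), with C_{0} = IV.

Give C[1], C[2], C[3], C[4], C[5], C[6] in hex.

C[1]: P[1] ⊕ 0xB3 = 0xD7; E(K, 0xD7) = 0x7E.
C[2]: P[2] ⊕ 0x7E = 0xD6; E(K, 0xD6) = 0x7F.
C[3]: P[3] ⊕ 0x7F = 0xE7; E(K, 0xE7) = 0x8E.
C[4]: P[4] ⊕ 0x8E = 0x10; E(K, 0x10) = 0xB9.
C[5]: P[5] ⊕ 0xB9 = 0x7D; E(K, 0x7D) = 0x14.
C[6]: P[6] ⊕ 0x14 = 0x5F; E(K, 0x5F) = 0xF6.

C[1] = 0x7E, C[2] = 0x7F, C[3] = 0x8E, C[4] = 0xB9, C[5] = 0x14, C[6] = 0xF6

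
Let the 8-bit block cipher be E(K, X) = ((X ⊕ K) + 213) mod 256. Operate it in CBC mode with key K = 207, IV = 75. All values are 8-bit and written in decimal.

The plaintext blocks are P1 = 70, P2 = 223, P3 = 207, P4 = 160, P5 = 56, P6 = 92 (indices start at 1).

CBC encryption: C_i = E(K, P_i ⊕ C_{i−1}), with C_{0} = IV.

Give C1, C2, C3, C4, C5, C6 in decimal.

C1 = 151, C2 = 92, C3 = 49, C4 = 51, C5 = 153, C6 = 223

C1: P1 ⊕ 75 = 13; E(K, 13) = 151.
C2: P2 ⊕ 151 = 72; E(K, 72) = 92.
C3: P3 ⊕ 92 = 147; E(K, 147) = 49.
C4: P4 ⊕ 49 = 145; E(K, 145) = 51.
C5: P5 ⊕ 51 = 11; E(K, 11) = 153.
C6: P6 ⊕ 153 = 197; E(K, 197) = 223.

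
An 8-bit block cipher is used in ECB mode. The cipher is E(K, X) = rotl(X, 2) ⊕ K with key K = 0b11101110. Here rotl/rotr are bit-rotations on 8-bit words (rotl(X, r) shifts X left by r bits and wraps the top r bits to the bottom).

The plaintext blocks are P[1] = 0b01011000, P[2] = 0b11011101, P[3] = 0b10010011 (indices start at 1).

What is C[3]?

C[3] = 0b10100000

ECB encryption: C_i = E(K, P_i).
C[3]: E(K, 0b10010011) = 0b10100000.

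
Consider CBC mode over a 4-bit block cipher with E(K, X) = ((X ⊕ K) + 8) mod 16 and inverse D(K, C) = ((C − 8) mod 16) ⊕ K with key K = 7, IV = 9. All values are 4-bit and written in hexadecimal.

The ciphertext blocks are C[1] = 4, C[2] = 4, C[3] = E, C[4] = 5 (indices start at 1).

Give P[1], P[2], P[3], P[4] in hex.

P[1] = 2, P[2] = F, P[3] = 5, P[4] = 4

CBC decryption: P_i = D(K, C_i) ⊕ C_{i−1}, with C_{0} = IV.
P[1]: D(K, 4) = B; B ⊕ 9 = 2.
P[2]: D(K, 4) = B; B ⊕ 4 = F.
P[3]: D(K, E) = 1; 1 ⊕ 4 = 5.
P[4]: D(K, 5) = A; A ⊕ E = 4.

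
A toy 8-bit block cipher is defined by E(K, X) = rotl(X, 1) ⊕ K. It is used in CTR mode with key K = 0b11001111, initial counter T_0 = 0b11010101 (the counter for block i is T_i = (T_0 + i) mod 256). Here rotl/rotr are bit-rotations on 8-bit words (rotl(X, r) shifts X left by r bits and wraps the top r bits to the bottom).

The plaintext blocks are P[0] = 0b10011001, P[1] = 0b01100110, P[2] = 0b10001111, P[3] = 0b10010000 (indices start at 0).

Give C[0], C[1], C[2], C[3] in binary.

C[0] = 0b11111101, C[1] = 0b00000100, C[2] = 0b11101111, C[3] = 0b11101110

CTR encryption: S_i = E(K, T_i) where T_i is the counter for block i; C_i = P_i ⊕ S_i.
C[0]: T = 0b11010101, S = E(K, T) = 0b01100100; 0b10011001 ⊕ 0b01100100 = 0b11111101.
C[1]: T = 0b11010110, S = E(K, T) = 0b01100010; 0b01100110 ⊕ 0b01100010 = 0b00000100.
C[2]: T = 0b11010111, S = E(K, T) = 0b01100000; 0b10001111 ⊕ 0b01100000 = 0b11101111.
C[3]: T = 0b11011000, S = E(K, T) = 0b01111110; 0b10010000 ⊕ 0b01111110 = 0b11101110.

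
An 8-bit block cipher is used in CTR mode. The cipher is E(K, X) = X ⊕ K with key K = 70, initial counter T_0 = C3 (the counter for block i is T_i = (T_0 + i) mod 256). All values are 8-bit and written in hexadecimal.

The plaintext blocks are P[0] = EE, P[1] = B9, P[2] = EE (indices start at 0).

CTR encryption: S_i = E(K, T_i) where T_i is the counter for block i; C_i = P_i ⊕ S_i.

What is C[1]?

C[0]: T = C3, S = E(K, T) = B3; EE ⊕ B3 = 5D.
C[1]: T = C4, S = E(K, T) = B4; B9 ⊕ B4 = 0D.

C[1] = 0D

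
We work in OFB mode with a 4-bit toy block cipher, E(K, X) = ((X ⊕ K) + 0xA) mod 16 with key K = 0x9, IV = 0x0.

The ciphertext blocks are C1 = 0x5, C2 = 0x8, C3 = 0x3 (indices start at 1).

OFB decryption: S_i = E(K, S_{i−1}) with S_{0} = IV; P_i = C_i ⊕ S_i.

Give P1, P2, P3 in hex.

P1 = 0x6, P2 = 0xC, P3 = 0x4

P1: S = E(K, 0x0) = 0x3; 0x5 ⊕ 0x3 = 0x6.
P2: S = E(K, 0x3) = 0x4; 0x8 ⊕ 0x4 = 0xC.
P3: S = E(K, 0x4) = 0x7; 0x3 ⊕ 0x7 = 0x4.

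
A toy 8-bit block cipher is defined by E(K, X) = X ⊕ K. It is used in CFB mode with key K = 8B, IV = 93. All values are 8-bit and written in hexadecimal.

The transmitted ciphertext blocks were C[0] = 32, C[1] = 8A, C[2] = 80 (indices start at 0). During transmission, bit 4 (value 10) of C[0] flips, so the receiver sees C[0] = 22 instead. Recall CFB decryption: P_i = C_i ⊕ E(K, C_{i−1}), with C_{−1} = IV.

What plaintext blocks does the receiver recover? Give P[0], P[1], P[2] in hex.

P[0] = 3A, P[1] = 23, P[2] = 81

Only C[0] changed, to 22. In CFB, a change in C_i flips the same bit in P_i and garbles P_{i+1}. Decrypting the received ciphertext:
P[0]: E(K, 93) = 18; 22 ⊕ 18 = 3A.
P[1]: E(K, 22) = A9; 8A ⊕ A9 = 23.
P[2]: E(K, 8A) = 01; 80 ⊕ 01 = 81.
Blocks that differ from the original plaintext: P[0], P[1].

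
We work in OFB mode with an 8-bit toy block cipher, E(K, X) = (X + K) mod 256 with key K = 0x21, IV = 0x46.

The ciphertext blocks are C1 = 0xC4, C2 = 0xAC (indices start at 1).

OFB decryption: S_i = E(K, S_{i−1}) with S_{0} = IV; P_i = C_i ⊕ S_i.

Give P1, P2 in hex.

P1: S = E(K, 0x46) = 0x67; 0xC4 ⊕ 0x67 = 0xA3.
P2: S = E(K, 0x67) = 0x88; 0xAC ⊕ 0x88 = 0x24.

P1 = 0xA3, P2 = 0x24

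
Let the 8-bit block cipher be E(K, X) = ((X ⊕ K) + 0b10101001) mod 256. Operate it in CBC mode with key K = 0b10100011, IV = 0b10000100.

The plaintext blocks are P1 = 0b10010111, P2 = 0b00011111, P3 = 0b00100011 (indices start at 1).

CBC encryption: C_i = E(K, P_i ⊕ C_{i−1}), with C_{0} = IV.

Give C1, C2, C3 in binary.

C1: P1 ⊕ 0b10000100 = 0b00010011; E(K, 0b00010011) = 0b01011001.
C2: P2 ⊕ 0b01011001 = 0b01000110; E(K, 0b01000110) = 0b10001110.
C3: P3 ⊕ 0b10001110 = 0b10101101; E(K, 0b10101101) = 0b10110111.

C1 = 0b01011001, C2 = 0b10001110, C3 = 0b10110111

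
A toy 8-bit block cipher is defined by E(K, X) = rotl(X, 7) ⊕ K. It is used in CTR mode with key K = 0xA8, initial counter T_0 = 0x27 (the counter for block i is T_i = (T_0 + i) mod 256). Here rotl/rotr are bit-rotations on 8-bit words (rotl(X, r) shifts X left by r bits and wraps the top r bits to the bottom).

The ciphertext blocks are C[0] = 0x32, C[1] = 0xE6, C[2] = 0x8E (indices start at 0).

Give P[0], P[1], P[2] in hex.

CTR decryption: S_i = E(K, T_i) where T_i is the counter for block i; P_i = C_i ⊕ S_i.
P[0]: T = 0x27, S = E(K, T) = 0x3B; 0x32 ⊕ 0x3B = 0x09.
P[1]: T = 0x28, S = E(K, T) = 0xBC; 0xE6 ⊕ 0xBC = 0x5A.
P[2]: T = 0x29, S = E(K, T) = 0x3C; 0x8E ⊕ 0x3C = 0xB2.

P[0] = 0x09, P[1] = 0x5A, P[2] = 0xB2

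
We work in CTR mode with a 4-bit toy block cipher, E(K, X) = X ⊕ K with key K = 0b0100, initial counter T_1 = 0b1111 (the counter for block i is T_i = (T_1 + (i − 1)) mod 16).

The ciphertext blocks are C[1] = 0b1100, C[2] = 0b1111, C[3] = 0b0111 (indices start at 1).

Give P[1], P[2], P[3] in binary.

P[1] = 0b0111, P[2] = 0b1011, P[3] = 0b0010

CTR decryption: S_i = E(K, T_i) where T_i is the counter for block i; P_i = C_i ⊕ S_i.
P[1]: T = 0b1111, S = E(K, T) = 0b1011; 0b1100 ⊕ 0b1011 = 0b0111.
P[2]: T = 0b0000, S = E(K, T) = 0b0100; 0b1111 ⊕ 0b0100 = 0b1011.
P[3]: T = 0b0001, S = E(K, T) = 0b0101; 0b0111 ⊕ 0b0101 = 0b0010.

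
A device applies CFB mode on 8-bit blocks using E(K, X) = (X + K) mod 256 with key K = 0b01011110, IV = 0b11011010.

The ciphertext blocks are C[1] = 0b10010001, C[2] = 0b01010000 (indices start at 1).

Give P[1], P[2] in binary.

CFB decryption: P_i = C_i ⊕ E(K, C_{i−1}), with C_{0} = IV.
P[1]: E(K, 0b11011010) = 0b00111000; 0b10010001 ⊕ 0b00111000 = 0b10101001.
P[2]: E(K, 0b10010001) = 0b11101111; 0b01010000 ⊕ 0b11101111 = 0b10111111.

P[1] = 0b10101001, P[2] = 0b10111111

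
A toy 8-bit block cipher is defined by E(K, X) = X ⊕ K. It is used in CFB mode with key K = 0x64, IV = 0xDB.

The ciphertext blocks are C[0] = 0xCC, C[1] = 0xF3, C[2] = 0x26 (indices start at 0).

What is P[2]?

P[2] = 0xB1

CFB decryption: P_i = C_i ⊕ E(K, C_{i−1}), with C_{−1} = IV.
P[2]: E(K, 0xF3) = 0x97; 0x26 ⊕ 0x97 = 0xB1.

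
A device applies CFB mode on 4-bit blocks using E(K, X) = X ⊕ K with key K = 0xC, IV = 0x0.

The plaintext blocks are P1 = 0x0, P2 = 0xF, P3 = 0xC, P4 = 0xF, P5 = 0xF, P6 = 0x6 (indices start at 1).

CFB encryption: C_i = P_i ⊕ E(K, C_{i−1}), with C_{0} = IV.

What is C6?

C1: E(K, 0x0) = 0xC; 0x0 ⊕ 0xC = 0xC.
C2: E(K, 0xC) = 0x0; 0xF ⊕ 0x0 = 0xF.
C3: E(K, 0xF) = 0x3; 0xC ⊕ 0x3 = 0xF.
C4: E(K, 0xF) = 0x3; 0xF ⊕ 0x3 = 0xC.
C5: E(K, 0xC) = 0x0; 0xF ⊕ 0x0 = 0xF.
C6: E(K, 0xF) = 0x3; 0x6 ⊕ 0x3 = 0x5.

C6 = 0x5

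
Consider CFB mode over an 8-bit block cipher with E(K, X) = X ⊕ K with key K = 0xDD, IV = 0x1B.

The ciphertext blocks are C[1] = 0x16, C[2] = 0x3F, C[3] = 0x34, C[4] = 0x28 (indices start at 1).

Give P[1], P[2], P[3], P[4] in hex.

CFB decryption: P_i = C_i ⊕ E(K, C_{i−1}), with C_{0} = IV.
P[1]: E(K, 0x1B) = 0xC6; 0x16 ⊕ 0xC6 = 0xD0.
P[2]: E(K, 0x16) = 0xCB; 0x3F ⊕ 0xCB = 0xF4.
P[3]: E(K, 0x3F) = 0xE2; 0x34 ⊕ 0xE2 = 0xD6.
P[4]: E(K, 0x34) = 0xE9; 0x28 ⊕ 0xE9 = 0xC1.

P[1] = 0xD0, P[2] = 0xF4, P[3] = 0xD6, P[4] = 0xC1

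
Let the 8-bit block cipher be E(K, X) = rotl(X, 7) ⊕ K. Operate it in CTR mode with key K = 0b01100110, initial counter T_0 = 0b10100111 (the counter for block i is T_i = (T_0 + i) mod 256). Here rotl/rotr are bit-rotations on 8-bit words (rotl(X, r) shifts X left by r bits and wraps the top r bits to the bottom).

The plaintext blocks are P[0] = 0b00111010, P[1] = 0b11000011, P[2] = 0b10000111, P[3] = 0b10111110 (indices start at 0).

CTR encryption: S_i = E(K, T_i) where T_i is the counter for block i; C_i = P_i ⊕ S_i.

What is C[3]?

C[0]: T = 0b10100111, S = E(K, T) = 0b10110101; 0b00111010 ⊕ 0b10110101 = 0b10001111.
C[1]: T = 0b10101000, S = E(K, T) = 0b00110010; 0b11000011 ⊕ 0b00110010 = 0b11110001.
C[2]: T = 0b10101001, S = E(K, T) = 0b10110010; 0b10000111 ⊕ 0b10110010 = 0b00110101.
C[3]: T = 0b10101010, S = E(K, T) = 0b00110011; 0b10111110 ⊕ 0b00110011 = 0b10001101.

C[3] = 0b10001101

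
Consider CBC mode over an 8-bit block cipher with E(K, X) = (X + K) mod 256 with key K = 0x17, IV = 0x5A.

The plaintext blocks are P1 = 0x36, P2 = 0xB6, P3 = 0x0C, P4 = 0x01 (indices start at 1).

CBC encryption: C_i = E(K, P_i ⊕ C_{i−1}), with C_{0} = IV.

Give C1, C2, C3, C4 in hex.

C1 = 0x83, C2 = 0x4C, C3 = 0x57, C4 = 0x6D

C1: P1 ⊕ 0x5A = 0x6C; E(K, 0x6C) = 0x83.
C2: P2 ⊕ 0x83 = 0x35; E(K, 0x35) = 0x4C.
C3: P3 ⊕ 0x4C = 0x40; E(K, 0x40) = 0x57.
C4: P4 ⊕ 0x57 = 0x56; E(K, 0x56) = 0x6D.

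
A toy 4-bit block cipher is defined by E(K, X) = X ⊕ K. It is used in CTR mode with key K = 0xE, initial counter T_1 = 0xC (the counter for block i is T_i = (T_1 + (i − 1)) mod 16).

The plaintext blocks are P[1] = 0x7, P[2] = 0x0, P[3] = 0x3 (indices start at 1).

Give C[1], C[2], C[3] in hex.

C[1] = 0x5, C[2] = 0x3, C[3] = 0x3

CTR encryption: S_i = E(K, T_i) where T_i is the counter for block i; C_i = P_i ⊕ S_i.
C[1]: T = 0xC, S = E(K, T) = 0x2; 0x7 ⊕ 0x2 = 0x5.
C[2]: T = 0xD, S = E(K, T) = 0x3; 0x0 ⊕ 0x3 = 0x3.
C[3]: T = 0xE, S = E(K, T) = 0x0; 0x3 ⊕ 0x0 = 0x3.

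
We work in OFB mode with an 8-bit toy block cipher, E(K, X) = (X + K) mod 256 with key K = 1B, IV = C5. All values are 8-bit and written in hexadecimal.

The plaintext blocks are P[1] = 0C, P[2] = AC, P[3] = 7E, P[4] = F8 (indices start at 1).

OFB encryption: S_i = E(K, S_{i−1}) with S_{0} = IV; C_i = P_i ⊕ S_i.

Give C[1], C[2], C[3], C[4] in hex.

C[1]: S = E(K, C5) = E0; 0C ⊕ E0 = EC.
C[2]: S = E(K, E0) = FB; AC ⊕ FB = 57.
C[3]: S = E(K, FB) = 16; 7E ⊕ 16 = 68.
C[4]: S = E(K, 16) = 31; F8 ⊕ 31 = C9.

C[1] = EC, C[2] = 57, C[3] = 68, C[4] = C9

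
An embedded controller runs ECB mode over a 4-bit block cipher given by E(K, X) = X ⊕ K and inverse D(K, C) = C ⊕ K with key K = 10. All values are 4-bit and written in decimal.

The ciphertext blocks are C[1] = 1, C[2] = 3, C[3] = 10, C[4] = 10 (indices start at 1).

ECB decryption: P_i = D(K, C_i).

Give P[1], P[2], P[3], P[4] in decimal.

P[1]: D(K, 1) = 11.
P[2]: D(K, 3) = 9.
P[3]: D(K, 10) = 0.
P[4]: D(K, 10) = 0.

P[1] = 11, P[2] = 9, P[3] = 0, P[4] = 0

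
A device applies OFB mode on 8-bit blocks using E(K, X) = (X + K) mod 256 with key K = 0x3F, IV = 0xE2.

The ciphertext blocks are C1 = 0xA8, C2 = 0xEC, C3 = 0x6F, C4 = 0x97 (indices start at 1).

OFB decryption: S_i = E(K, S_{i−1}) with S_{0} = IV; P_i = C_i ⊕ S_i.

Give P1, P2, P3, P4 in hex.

P1 = 0x89, P2 = 0x8C, P3 = 0xF0, P4 = 0x49

P1: S = E(K, 0xE2) = 0x21; 0xA8 ⊕ 0x21 = 0x89.
P2: S = E(K, 0x21) = 0x60; 0xEC ⊕ 0x60 = 0x8C.
P3: S = E(K, 0x60) = 0x9F; 0x6F ⊕ 0x9F = 0xF0.
P4: S = E(K, 0x9F) = 0xDE; 0x97 ⊕ 0xDE = 0x49.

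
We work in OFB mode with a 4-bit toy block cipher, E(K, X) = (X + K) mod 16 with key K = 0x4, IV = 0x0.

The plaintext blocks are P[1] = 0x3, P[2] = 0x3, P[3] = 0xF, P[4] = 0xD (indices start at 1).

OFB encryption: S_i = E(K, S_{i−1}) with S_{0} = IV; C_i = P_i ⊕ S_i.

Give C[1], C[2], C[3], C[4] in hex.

C[1] = 0x7, C[2] = 0xB, C[3] = 0x3, C[4] = 0xD

C[1]: S = E(K, 0x0) = 0x4; 0x3 ⊕ 0x4 = 0x7.
C[2]: S = E(K, 0x4) = 0x8; 0x3 ⊕ 0x8 = 0xB.
C[3]: S = E(K, 0x8) = 0xC; 0xF ⊕ 0xC = 0x3.
C[4]: S = E(K, 0xC) = 0x0; 0xD ⊕ 0x0 = 0xD.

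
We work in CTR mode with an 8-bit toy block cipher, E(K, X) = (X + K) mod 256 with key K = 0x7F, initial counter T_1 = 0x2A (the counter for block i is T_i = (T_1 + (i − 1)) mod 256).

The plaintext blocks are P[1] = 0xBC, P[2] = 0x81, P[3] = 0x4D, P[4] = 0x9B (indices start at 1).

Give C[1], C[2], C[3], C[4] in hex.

C[1] = 0x15, C[2] = 0x2B, C[3] = 0xE6, C[4] = 0x37

CTR encryption: S_i = E(K, T_i) where T_i is the counter for block i; C_i = P_i ⊕ S_i.
C[1]: T = 0x2A, S = E(K, T) = 0xA9; 0xBC ⊕ 0xA9 = 0x15.
C[2]: T = 0x2B, S = E(K, T) = 0xAA; 0x81 ⊕ 0xAA = 0x2B.
C[3]: T = 0x2C, S = E(K, T) = 0xAB; 0x4D ⊕ 0xAB = 0xE6.
C[4]: T = 0x2D, S = E(K, T) = 0xAC; 0x9B ⊕ 0xAC = 0x37.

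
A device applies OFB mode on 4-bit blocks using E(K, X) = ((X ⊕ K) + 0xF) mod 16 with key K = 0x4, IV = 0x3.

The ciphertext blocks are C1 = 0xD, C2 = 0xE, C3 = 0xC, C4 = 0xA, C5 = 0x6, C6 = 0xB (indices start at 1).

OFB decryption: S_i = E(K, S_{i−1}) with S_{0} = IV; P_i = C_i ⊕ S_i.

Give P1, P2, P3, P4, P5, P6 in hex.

P1: S = E(K, 0x3) = 0x6; 0xD ⊕ 0x6 = 0xB.
P2: S = E(K, 0x6) = 0x1; 0xE ⊕ 0x1 = 0xF.
P3: S = E(K, 0x1) = 0x4; 0xC ⊕ 0x4 = 0x8.
P4: S = E(K, 0x4) = 0xF; 0xA ⊕ 0xF = 0x5.
P5: S = E(K, 0xF) = 0xA; 0x6 ⊕ 0xA = 0xC.
P6: S = E(K, 0xA) = 0xD; 0xB ⊕ 0xD = 0x6.

P1 = 0xB, P2 = 0xF, P3 = 0x8, P4 = 0x5, P5 = 0xC, P6 = 0x6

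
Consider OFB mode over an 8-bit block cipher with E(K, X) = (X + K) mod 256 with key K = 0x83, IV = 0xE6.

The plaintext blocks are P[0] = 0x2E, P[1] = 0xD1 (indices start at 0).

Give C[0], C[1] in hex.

OFB encryption: S_i = E(K, S_{i−1}) with S_{−1} = IV; C_i = P_i ⊕ S_i.
C[0]: S = E(K, 0xE6) = 0x69; 0x2E ⊕ 0x69 = 0x47.
C[1]: S = E(K, 0x69) = 0xEC; 0xD1 ⊕ 0xEC = 0x3D.

C[0] = 0x47, C[1] = 0x3D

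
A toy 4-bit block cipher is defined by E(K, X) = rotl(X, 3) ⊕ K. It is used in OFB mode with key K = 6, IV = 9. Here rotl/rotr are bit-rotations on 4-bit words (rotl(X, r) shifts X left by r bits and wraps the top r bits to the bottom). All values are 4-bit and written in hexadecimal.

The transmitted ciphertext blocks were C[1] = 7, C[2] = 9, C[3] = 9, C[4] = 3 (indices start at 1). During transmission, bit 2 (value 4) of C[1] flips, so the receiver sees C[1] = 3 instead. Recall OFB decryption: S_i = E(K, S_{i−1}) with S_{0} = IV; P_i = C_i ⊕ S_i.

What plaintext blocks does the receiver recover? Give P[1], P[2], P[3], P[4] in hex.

Only C[1] changed, to 3. In OFB, a change in C_i flips the same bit in P_i only; the keystream is unaffected. Decrypting the received ciphertext:
P[1]: S = E(K, 9) = A; 3 ⊕ A = 9.
P[2]: S = E(K, A) = 3; 9 ⊕ 3 = A.
P[3]: S = E(K, 3) = F; 9 ⊕ F = 6.
P[4]: S = E(K, F) = 9; 3 ⊕ 9 = A.
Blocks that differ from the original plaintext: P[1].

P[1] = 9, P[2] = A, P[3] = 6, P[4] = A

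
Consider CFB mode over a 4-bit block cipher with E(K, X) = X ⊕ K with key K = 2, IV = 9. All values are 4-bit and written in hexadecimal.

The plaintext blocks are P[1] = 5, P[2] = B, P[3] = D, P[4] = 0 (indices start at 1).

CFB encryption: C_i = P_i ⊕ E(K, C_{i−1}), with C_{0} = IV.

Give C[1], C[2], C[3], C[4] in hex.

C[1]: E(K, 9) = B; 5 ⊕ B = E.
C[2]: E(K, E) = C; B ⊕ C = 7.
C[3]: E(K, 7) = 5; D ⊕ 5 = 8.
C[4]: E(K, 8) = A; 0 ⊕ A = A.

C[1] = E, C[2] = 7, C[3] = 8, C[4] = A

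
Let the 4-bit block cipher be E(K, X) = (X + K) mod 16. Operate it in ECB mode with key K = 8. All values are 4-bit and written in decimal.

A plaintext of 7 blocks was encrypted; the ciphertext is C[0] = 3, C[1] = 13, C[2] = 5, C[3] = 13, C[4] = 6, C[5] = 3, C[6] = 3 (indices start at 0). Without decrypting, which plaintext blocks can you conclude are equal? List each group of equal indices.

ECB encrypts each block independently with the same key, so equal ciphertext blocks imply equal plaintext blocks.
C[0] = C[5] = C[6] = 3, so P[0] = P[5] = P[6].
C[1] = C[3] = 13, so P[1] = P[3].

P[0] = P[5] = P[6]; P[1] = P[3]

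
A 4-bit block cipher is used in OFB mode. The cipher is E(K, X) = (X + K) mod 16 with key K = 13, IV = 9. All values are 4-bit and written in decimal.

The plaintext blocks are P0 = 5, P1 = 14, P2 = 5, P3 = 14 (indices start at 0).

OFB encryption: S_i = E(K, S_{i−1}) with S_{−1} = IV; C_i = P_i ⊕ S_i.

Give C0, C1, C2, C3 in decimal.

C0 = 3, C1 = 13, C2 = 5, C3 = 3

C0: S = E(K, 9) = 6; 5 ⊕ 6 = 3.
C1: S = E(K, 6) = 3; 14 ⊕ 3 = 13.
C2: S = E(K, 3) = 0; 5 ⊕ 0 = 5.
C3: S = E(K, 0) = 13; 14 ⊕ 13 = 3.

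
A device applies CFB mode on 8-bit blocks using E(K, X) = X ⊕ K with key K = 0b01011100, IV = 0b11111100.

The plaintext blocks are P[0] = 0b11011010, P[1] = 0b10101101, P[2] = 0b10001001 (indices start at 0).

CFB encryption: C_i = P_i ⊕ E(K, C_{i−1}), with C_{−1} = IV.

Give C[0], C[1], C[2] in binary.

C[0] = 0b01111010, C[1] = 0b10001011, C[2] = 0b01011110

C[0]: E(K, 0b11111100) = 0b10100000; 0b11011010 ⊕ 0b10100000 = 0b01111010.
C[1]: E(K, 0b01111010) = 0b00100110; 0b10101101 ⊕ 0b00100110 = 0b10001011.
C[2]: E(K, 0b10001011) = 0b11010111; 0b10001001 ⊕ 0b11010111 = 0b01011110.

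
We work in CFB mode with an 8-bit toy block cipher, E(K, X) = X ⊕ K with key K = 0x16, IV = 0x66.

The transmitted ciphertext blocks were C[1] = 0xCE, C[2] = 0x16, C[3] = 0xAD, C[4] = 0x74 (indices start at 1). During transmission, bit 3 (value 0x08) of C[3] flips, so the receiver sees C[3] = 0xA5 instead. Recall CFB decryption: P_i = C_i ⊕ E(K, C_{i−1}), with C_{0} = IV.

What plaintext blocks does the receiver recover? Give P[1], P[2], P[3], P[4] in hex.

P[1] = 0xBE, P[2] = 0xCE, P[3] = 0xA5, P[4] = 0xC7

Only C[3] changed, to 0xA5. In CFB, a change in C_i flips the same bit in P_i and garbles P_{i+1}. Decrypting the received ciphertext:
P[1]: E(K, 0x66) = 0x70; 0xCE ⊕ 0x70 = 0xBE.
P[2]: E(K, 0xCE) = 0xD8; 0x16 ⊕ 0xD8 = 0xCE.
P[3]: E(K, 0x16) = 0x00; 0xA5 ⊕ 0x00 = 0xA5.
P[4]: E(K, 0xA5) = 0xB3; 0x74 ⊕ 0xB3 = 0xC7.
Blocks that differ from the original plaintext: P[3], P[4].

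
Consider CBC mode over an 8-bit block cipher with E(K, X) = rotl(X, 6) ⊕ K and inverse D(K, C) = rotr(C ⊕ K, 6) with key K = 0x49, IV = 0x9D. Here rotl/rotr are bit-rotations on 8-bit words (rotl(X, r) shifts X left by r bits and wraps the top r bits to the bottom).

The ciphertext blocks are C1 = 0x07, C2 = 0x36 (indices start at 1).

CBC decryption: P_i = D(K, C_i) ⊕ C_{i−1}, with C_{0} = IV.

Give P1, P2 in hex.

P1 = 0xA4, P2 = 0xFA

P1: D(K, 0x07) = 0x39; 0x39 ⊕ 0x9D = 0xA4.
P2: D(K, 0x36) = 0xFD; 0xFD ⊕ 0x07 = 0xFA.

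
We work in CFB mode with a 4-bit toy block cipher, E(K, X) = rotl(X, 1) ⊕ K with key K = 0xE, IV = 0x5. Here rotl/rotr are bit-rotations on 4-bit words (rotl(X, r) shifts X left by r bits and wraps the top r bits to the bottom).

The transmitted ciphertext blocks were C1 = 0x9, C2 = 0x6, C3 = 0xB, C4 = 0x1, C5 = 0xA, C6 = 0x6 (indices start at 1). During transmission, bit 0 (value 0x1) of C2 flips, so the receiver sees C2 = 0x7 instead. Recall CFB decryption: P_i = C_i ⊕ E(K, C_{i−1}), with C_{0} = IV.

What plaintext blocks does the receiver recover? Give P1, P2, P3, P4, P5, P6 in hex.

P1 = 0xD, P2 = 0xA, P3 = 0xB, P4 = 0x8, P5 = 0x6, P6 = 0xD

Only C2 changed, to 0x7. In CFB, a change in C_i flips the same bit in P_i and garbles P_{i+1}. Decrypting the received ciphertext:
P1: E(K, 0x5) = 0x4; 0x9 ⊕ 0x4 = 0xD.
P2: E(K, 0x9) = 0xD; 0x7 ⊕ 0xD = 0xA.
P3: E(K, 0x7) = 0x0; 0xB ⊕ 0x0 = 0xB.
P4: E(K, 0xB) = 0x9; 0x1 ⊕ 0x9 = 0x8.
P5: E(K, 0x1) = 0xC; 0xA ⊕ 0xC = 0x6.
P6: E(K, 0xA) = 0xB; 0x6 ⊕ 0xB = 0xD.
Blocks that differ from the original plaintext: P2, P3.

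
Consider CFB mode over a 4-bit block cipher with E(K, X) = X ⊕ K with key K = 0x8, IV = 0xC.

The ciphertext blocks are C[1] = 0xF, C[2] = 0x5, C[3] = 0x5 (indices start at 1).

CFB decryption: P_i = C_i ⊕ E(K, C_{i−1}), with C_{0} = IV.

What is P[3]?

P[3]: E(K, 0x5) = 0xD; 0x5 ⊕ 0xD = 0x8.

P[3] = 0x8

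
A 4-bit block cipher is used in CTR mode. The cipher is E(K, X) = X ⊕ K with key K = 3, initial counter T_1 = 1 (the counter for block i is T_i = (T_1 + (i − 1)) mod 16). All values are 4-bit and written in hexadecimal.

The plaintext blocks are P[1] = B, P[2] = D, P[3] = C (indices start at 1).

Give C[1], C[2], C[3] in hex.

C[1] = 9, C[2] = C, C[3] = C

CTR encryption: S_i = E(K, T_i) where T_i is the counter for block i; C_i = P_i ⊕ S_i.
C[1]: T = 1, S = E(K, T) = 2; B ⊕ 2 = 9.
C[2]: T = 2, S = E(K, T) = 1; D ⊕ 1 = C.
C[3]: T = 3, S = E(K, T) = 0; C ⊕ 0 = C.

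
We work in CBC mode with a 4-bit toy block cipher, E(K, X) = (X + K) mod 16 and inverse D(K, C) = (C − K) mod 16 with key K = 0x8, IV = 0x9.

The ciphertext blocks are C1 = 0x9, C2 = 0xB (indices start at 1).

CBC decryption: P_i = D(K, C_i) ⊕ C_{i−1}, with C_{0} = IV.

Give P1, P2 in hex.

P1 = 0x8, P2 = 0xA

P1: D(K, 0x9) = 0x1; 0x1 ⊕ 0x9 = 0x8.
P2: D(K, 0xB) = 0x3; 0x3 ⊕ 0x9 = 0xA.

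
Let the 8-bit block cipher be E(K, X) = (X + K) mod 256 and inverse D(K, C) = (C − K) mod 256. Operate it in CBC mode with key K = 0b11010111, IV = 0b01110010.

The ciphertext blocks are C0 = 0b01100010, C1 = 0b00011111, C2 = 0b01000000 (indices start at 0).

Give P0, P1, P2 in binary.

CBC decryption: P_i = D(K, C_i) ⊕ C_{i−1}, with C_{−1} = IV.
P0: D(K, 0b01100010) = 0b10001011; 0b10001011 ⊕ 0b01110010 = 0b11111001.
P1: D(K, 0b00011111) = 0b01001000; 0b01001000 ⊕ 0b01100010 = 0b00101010.
P2: D(K, 0b01000000) = 0b01101001; 0b01101001 ⊕ 0b00011111 = 0b01110110.

P0 = 0b11111001, P1 = 0b00101010, P2 = 0b01110110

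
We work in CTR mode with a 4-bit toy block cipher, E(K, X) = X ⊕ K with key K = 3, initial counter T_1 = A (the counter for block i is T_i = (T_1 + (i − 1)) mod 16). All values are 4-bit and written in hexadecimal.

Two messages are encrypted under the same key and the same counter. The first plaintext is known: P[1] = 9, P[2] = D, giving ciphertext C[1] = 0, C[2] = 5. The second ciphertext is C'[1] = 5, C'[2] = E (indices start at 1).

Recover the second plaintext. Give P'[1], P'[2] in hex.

P'[1] = C, P'[2] = 6

In CTR with a reused counter, both messages share the same keystream S_i, so C_i ⊕ C'_i = P_i ⊕ P'_i and thus P'_i = P_i ⊕ C_i ⊕ C'_i.
P'[1]: 9 ⊕ 0 ⊕ 5 = C.
P'[2]: D ⊕ 5 ⊕ E = 6.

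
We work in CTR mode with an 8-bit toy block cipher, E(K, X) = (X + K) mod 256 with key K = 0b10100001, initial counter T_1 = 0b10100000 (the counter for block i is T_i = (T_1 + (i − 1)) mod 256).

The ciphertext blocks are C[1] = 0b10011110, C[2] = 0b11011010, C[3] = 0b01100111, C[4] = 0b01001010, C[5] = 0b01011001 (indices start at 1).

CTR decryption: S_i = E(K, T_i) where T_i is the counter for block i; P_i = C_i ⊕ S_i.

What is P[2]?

P[2] = 0b10011000

P[2]: T = 0b10100001, S = E(K, T) = 0b01000010; 0b11011010 ⊕ 0b01000010 = 0b10011000.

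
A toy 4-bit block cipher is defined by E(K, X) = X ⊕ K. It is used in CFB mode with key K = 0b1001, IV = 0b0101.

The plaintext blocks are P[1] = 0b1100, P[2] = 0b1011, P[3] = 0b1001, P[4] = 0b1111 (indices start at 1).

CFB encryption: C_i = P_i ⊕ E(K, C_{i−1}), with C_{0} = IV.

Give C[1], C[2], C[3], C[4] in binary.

C[1]: E(K, 0b0101) = 0b1100; 0b1100 ⊕ 0b1100 = 0b0000.
C[2]: E(K, 0b0000) = 0b1001; 0b1011 ⊕ 0b1001 = 0b0010.
C[3]: E(K, 0b0010) = 0b1011; 0b1001 ⊕ 0b1011 = 0b0010.
C[4]: E(K, 0b0010) = 0b1011; 0b1111 ⊕ 0b1011 = 0b0100.

C[1] = 0b0000, C[2] = 0b0010, C[3] = 0b0010, C[4] = 0b0100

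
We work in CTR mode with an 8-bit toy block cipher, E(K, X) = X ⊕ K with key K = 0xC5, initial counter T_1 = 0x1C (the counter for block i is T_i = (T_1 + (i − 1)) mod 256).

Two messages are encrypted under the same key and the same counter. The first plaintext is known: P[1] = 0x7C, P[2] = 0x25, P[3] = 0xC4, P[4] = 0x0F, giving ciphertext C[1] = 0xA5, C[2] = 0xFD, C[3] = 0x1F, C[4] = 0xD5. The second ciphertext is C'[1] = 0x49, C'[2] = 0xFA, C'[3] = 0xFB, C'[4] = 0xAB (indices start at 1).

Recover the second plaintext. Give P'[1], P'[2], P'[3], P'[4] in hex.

In CTR with a reused counter, both messages share the same keystream S_i, so C_i ⊕ C'_i = P_i ⊕ P'_i and thus P'_i = P_i ⊕ C_i ⊕ C'_i.
P'[1]: 0x7C ⊕ 0xA5 ⊕ 0x49 = 0x90.
P'[2]: 0x25 ⊕ 0xFD ⊕ 0xFA = 0x22.
P'[3]: 0xC4 ⊕ 0x1F ⊕ 0xFB = 0x20.
P'[4]: 0x0F ⊕ 0xD5 ⊕ 0xAB = 0x71.

P'[1] = 0x90, P'[2] = 0x22, P'[3] = 0x20, P'[4] = 0x71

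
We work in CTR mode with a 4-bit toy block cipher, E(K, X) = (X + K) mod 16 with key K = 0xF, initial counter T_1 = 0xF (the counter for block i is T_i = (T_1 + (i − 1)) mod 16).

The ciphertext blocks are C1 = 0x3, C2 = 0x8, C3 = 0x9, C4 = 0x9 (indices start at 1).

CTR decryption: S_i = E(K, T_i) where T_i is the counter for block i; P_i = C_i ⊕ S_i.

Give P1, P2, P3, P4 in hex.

P1: T = 0xF, S = E(K, T) = 0xE; 0x3 ⊕ 0xE = 0xD.
P2: T = 0x0, S = E(K, T) = 0xF; 0x8 ⊕ 0xF = 0x7.
P3: T = 0x1, S = E(K, T) = 0x0; 0x9 ⊕ 0x0 = 0x9.
P4: T = 0x2, S = E(K, T) = 0x1; 0x9 ⊕ 0x1 = 0x8.

P1 = 0xD, P2 = 0x7, P3 = 0x9, P4 = 0x8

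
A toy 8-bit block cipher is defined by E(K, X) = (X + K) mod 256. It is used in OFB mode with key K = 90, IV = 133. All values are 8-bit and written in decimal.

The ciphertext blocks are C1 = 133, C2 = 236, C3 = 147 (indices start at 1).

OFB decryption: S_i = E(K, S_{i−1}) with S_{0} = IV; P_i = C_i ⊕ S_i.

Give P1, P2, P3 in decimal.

P1 = 90, P2 = 213, P3 = 0

P1: S = E(K, 133) = 223; 133 ⊕ 223 = 90.
P2: S = E(K, 223) = 57; 236 ⊕ 57 = 213.
P3: S = E(K, 57) = 147; 147 ⊕ 147 = 0.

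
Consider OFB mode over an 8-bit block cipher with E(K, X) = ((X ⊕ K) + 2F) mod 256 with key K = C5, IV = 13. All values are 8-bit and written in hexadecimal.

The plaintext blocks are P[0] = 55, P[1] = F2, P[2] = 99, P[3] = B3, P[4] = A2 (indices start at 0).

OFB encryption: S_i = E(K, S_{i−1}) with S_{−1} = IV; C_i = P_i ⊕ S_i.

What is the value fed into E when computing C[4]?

C[0]: S = E(K, 13) = 05; 55 ⊕ 05 = 50.
C[1]: S = E(K, 05) = EF; F2 ⊕ EF = 1D.
C[2]: S = E(K, EF) = 59; 99 ⊕ 59 = C0.
C[3]: S = E(K, 59) = CB; B3 ⊕ CB = 78.
C[4]: S = E(K, CB) = 3D; A2 ⊕ 3D = 9F.
So the input to E for block [4] is CB.

CB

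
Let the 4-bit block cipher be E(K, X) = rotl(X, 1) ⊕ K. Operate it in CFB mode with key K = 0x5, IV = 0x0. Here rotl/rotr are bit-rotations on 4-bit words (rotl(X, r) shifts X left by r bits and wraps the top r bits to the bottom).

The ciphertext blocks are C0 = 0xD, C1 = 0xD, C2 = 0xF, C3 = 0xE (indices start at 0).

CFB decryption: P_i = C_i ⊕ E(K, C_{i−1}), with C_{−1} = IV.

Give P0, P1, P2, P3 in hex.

P0: E(K, 0x0) = 0x5; 0xD ⊕ 0x5 = 0x8.
P1: E(K, 0xD) = 0xE; 0xD ⊕ 0xE = 0x3.
P2: E(K, 0xD) = 0xE; 0xF ⊕ 0xE = 0x1.
P3: E(K, 0xF) = 0xA; 0xE ⊕ 0xA = 0x4.

P0 = 0x8, P1 = 0x3, P2 = 0x1, P3 = 0x4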